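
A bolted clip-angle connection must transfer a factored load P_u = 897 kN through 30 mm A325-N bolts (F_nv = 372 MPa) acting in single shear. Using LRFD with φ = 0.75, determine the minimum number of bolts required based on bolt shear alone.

A_b = π·30²/4 = 706.9 mm².
Per-bolt design strength φR_n = 0.75 × 372 × 706.9 × 1 / 1000 = 197.2 kN.
n ≥ 897 / 197.2 = 4.548 → use 5 bolts.

5 bolts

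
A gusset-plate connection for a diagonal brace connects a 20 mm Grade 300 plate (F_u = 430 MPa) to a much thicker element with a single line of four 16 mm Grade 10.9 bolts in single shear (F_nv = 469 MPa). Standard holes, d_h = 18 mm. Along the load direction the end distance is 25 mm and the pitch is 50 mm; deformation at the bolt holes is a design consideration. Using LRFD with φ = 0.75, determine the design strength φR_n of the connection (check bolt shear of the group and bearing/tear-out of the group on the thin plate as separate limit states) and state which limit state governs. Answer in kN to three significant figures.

Bolt shear: A_b = π·16²/4 = 201.1 mm²; R_n = 469 × 201.1 × 4 × 1 / 1000 = 377.2 kN → 0.75 × 377.2 = 283 kN.
Bearing (1.2 l_c t F_u ≤ 2.4 d t F_u): upper limit = 2.4·16·20·430 / 1000 = 330.2 kN.
  Edge l_c = 25 − 18/2 = 16 → r_n = 165.1 kN; interior l_c = 50 − 18 = 32 → r_n = 330.2 kN.
  R_n,bearing = 1·165.1 + 3·330.2 = 1156 kN → 0.75 × 1156 = 867 kN.
Bolt shear governs: 283 kN.

283 kN (bolt shear governs)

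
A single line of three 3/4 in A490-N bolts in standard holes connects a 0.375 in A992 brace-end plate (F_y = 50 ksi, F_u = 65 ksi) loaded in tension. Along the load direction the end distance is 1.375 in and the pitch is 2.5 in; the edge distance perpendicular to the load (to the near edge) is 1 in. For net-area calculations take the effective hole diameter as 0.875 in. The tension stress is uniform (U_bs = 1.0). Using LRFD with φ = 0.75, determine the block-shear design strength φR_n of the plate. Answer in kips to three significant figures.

Shear plane L_v = 1.375 + 2·2.5 = 6.375 in; A_gv = 6.375 × 0.375 = 2.391 in².
A_nv = (6.375 − 2.5·0.875) × 0.375 = 1.57 in².
A_nt = (1 − 0.5·0.875) × 0.375 = 0.2109 in².
0.6 F_u A_nv = 61.24 kips; 0.6 F_y A_gv = 71.72 kips → shear rupture governs the shear term.
R_n = 61.24 + 1.0 × 65 × 0.2109 = 74.95 kips.
Design strength φR_n = 0.75 × 74.95 = 56.2 kips.

56.2 kips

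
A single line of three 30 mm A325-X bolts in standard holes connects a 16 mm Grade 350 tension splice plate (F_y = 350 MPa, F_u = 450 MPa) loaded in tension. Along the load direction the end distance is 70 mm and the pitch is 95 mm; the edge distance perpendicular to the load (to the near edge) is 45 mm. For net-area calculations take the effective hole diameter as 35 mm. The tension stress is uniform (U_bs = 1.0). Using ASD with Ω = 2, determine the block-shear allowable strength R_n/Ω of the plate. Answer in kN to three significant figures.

472 kN

Shear plane L_v = 70 + 2·95 = 260 mm; A_gv = 260 × 16 = 4160 mm².
A_nv = (260 − 2.5·35) × 16 = 2760 mm².
A_nt = (45 − 0.5·35) × 16 = 440 mm².
0.6 F_u A_nv = 745.2 kN; 0.6 F_y A_gv = 873.6 kN → shear rupture governs the shear term.
R_n = 745.2 + 1.0 × 450 × 440 / 1000 = 943.2 kN.
Allowable strength R_n/Ω = 943.2 / 2 = 472 kN.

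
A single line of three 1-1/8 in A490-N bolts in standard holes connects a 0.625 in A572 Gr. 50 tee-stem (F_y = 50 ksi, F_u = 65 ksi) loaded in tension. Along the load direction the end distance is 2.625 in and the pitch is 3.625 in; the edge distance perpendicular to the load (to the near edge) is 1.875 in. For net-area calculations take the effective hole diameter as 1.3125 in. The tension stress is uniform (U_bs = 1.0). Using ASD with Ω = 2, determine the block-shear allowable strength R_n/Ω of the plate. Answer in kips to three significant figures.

Shear plane L_v = 2.625 + 2·3.625 = 9.875 in; A_gv = 9.875 × 0.625 = 6.172 in².
A_nv = (9.875 − 2.5·1.3125) × 0.625 = 4.121 in².
A_nt = (1.875 − 0.5·1.3125) × 0.625 = 0.7617 in².
0.6 F_u A_nv = 160.7 kips; 0.6 F_y A_gv = 185.2 kips → shear rupture governs the shear term.
R_n = 160.7 + 1.0 × 65 × 0.7617 = 210.2 kips.
Allowable strength R_n/Ω = 210.2 / 2 = 105 kips.

105 kips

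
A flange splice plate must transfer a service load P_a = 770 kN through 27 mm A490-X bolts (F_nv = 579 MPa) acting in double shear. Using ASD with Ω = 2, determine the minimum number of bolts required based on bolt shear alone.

3 bolts

A_b = π·27²/4 = 572.6 mm².
Per-bolt allowable strength R_n/Ω = 579 × 572.6 × 2 / 1000 / 2 = 331.5 kN.
n ≥ 770 / 331.5 = 2.323 → use 3 bolts.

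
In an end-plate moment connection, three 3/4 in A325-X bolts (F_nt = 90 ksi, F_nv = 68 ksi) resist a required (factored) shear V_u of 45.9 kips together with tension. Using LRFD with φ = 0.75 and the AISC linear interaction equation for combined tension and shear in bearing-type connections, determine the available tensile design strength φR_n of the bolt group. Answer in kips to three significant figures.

A_b = π·0.75²/4 = 0.4418 in²; f_rv = 45.9 / (3 × 0.4418) = 34.63 ksi.
F'_nt = 1.3 F_nt − (F_nt / φF_nv) f_rv = 1.3·90 − (90/(0.75·68))·34.63 = 55.88 ksi, capped at F_nt → F'_nt = 55.88 ksi.
R_n = F'_nt · A_b · n = 55.88 × 0.4418 × 3 = 74.07 kips.
Design strength φR_n = 0.75 × 74.07 = 55.6 kips.

55.6 kips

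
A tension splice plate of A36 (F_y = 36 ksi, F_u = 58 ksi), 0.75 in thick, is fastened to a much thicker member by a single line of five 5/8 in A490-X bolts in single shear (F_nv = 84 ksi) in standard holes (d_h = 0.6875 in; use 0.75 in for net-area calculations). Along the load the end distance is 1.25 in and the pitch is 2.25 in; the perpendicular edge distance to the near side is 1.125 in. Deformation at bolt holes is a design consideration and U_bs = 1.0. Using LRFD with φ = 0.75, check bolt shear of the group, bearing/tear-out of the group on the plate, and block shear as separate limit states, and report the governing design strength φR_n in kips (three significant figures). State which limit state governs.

96.6 kips (bolt shear governs)

Bolt shear: A_b = π·0.625²/4 = 0.3068 in²; R_n = 84 × 0.3068 × 5 × 1 = 128.9 kips → 0.75 × 128.9 = 96.6 kips.
Bearing: edge l_c = 0.9062, r_n = 47.31 kips; interior l_c = 1.562, r_n = 65.25 kips; R_n = 47.31 + 4·65.25 = 308.3 kips → 231 kips.
Block shear: A_gv = 7.688, A_nv = 5.156, A_nt = 0.5625 in²; R_n = min(0.6F_uA_nv, 0.6F_yA_gv) + U_bs·F_u·A_nt = 198.7 kips → 149 kips.
Bolt shear governs: 96.6 kips.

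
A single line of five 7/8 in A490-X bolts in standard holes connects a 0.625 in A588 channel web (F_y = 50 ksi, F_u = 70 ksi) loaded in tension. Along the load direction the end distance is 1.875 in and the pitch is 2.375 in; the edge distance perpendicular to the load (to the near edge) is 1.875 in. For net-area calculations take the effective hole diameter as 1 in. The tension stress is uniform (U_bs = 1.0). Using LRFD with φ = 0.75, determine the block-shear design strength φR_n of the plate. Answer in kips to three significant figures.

180 kips

Shear plane L_v = 1.875 + 4·2.375 = 11.38 in; A_gv = 11.38 × 0.625 = 7.109 in².
A_nv = (11.38 − 4.5·1) × 0.625 = 4.297 in².
A_nt = (1.875 − 0.5·1) × 0.625 = 0.8594 in².
0.6 F_u A_nv = 180.5 kips; 0.6 F_y A_gv = 213.3 kips → shear rupture governs the shear term.
R_n = 180.5 + 1.0 × 70 × 0.8594 = 240.6 kips.
Design strength φR_n = 0.75 × 240.6 = 180 kips.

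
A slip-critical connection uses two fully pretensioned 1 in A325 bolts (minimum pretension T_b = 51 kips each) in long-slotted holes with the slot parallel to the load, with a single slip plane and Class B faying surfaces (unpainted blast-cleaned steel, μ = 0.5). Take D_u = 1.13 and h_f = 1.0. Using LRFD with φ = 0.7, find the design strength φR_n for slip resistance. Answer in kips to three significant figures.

R_n = μ · D_u · h_f · T_b · n_s · n_b = 0.5 × 1.13 × 1.0 × 51 × 1 × 2 = 57.63 kips.
Design strength φR_n = 0.7 × 57.63 = 40.3 kips.

40.3 kips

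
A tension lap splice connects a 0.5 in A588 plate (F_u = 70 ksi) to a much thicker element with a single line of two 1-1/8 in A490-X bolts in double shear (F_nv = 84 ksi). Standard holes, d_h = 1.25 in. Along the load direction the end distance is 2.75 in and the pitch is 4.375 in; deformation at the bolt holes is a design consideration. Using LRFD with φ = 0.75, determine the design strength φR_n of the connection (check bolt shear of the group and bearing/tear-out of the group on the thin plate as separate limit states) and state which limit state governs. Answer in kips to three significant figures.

138 kips (bearing governs)

Bolt shear: A_b = π·1.125²/4 = 0.994 in²; R_n = 84 × 0.994 × 2 × 2 = 334 kips → 0.75 × 334 = 250 kips.
Bearing (1.2 l_c t F_u ≤ 2.4 d t F_u): upper limit = 2.4·1.125·0.5·70 = 94.5 kips.
  Edge l_c = 2.75 − 1.25/2 = 2.125 → r_n = 89.25 kips; interior l_c = 4.375 − 1.25 = 3.125 → r_n = 94.5 kips.
  R_n,bearing = 1·89.25 + 1·94.5 = 183.8 kips → 0.75 × 183.8 = 138 kips.
Bearing governs: 138 kips.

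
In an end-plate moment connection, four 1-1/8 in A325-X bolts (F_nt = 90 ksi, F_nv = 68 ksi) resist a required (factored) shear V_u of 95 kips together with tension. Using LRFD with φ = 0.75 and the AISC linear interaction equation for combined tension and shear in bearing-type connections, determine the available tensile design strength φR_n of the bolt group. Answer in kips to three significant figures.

223 kips

A_b = π·1.125²/4 = 0.994 in²; f_rv = 95 / (4 × 0.994) = 23.89 ksi.
F'_nt = 1.3 F_nt − (F_nt / φF_nv) f_rv = 1.3·90 − (90/(0.75·68))·23.89 = 74.84 ksi, capped at F_nt → F'_nt = 74.84 ksi.
R_n = F'_nt · A_b · n = 74.84 × 0.994 × 4 = 297.6 kips.
Design strength φR_n = 0.75 × 297.6 = 223 kips.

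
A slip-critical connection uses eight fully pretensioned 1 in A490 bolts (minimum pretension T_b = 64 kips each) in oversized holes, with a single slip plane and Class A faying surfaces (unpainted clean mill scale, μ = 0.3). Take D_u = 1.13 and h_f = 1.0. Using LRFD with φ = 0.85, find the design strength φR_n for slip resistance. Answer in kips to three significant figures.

R_n = μ · D_u · h_f · T_b · n_s · n_b = 0.3 × 1.13 × 1.0 × 64 × 1 × 8 = 173.6 kips.
Design strength φR_n = 0.85 × 173.6 = 148 kips.

148 kips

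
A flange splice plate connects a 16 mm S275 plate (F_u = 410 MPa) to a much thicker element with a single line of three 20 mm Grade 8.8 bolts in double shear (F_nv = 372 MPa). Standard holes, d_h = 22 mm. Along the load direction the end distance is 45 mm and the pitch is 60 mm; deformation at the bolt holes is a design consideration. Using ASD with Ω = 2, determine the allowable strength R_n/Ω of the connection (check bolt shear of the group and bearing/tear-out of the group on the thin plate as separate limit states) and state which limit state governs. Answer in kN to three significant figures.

351 kN (bolt shear governs)

Bolt shear: A_b = π·20²/4 = 314.2 mm²; R_n = 372 × 314.2 × 3 × 2 / 1000 = 701.2 kN → 701.2 / 2 = 351 kN.
Bearing (1.2 l_c t F_u ≤ 2.4 d t F_u): upper limit = 2.4·20·16·410 / 1000 = 314.9 kN.
  Edge l_c = 45 − 22/2 = 34 → r_n = 267.6 kN; interior l_c = 60 − 22 = 38 → r_n = 299.1 kN.
  R_n,bearing = 1·267.6 + 2·299.1 = 865.9 kN → 865.9 / 2 = 433 kN.
Bolt shear governs: 351 kN.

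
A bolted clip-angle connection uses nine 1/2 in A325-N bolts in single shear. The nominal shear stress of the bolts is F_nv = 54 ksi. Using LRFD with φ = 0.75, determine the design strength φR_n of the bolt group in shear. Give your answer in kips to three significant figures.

71.6 kips

A_b = π × 0.5² / 4 = 0.1963 in².
R_n = F_nv · A_b · n · n_s = 54 × 0.1963 × 9 × 1 = 95.43 kips.
Design strength φR_n = 0.75 × 95.43 = 71.6 kips.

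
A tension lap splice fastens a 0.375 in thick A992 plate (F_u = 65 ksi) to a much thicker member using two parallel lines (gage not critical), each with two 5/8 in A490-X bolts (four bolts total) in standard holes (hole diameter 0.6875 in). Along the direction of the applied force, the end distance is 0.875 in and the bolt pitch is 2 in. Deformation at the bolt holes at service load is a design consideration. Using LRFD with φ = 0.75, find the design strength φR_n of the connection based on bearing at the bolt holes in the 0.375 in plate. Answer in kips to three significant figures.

78.2 kips

Per bolt r_n = 1.2 l_c t F_u ≤ 2.4 d t F_u; upper limit = 2.4 × 0.625 × 0.375 × 65 = 36.56 kips.
Edge bolt: l_c = 0.875 − 0.6875/2 = 0.5312 in → 1.2 × 0.5312 × 0.375 × 65 = 15.54 → r_n = 15.54 kips.
Interior bolts: l_c = 2 − 0.6875 = 1.312 in → 1.2 × 1.312 × 0.375 × 65 = 38.39 → r_n = 36.56 kips.
R_n = 2 × 15.54 + 2 × 36.56 = 104.2 kips.
Design strength φR_n = 0.75 × 104.2 = 78.2 kips.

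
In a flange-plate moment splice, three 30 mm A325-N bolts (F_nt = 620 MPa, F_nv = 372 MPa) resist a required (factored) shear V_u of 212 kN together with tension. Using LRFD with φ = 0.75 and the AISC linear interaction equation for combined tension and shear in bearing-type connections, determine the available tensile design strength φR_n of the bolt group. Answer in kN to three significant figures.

A_b = π·30²/4 = 706.9 mm²; f_rv = 212 × 1000 / (3 × 706.9) = 99.97 MPa.
F'_nt = 1.3 F_nt − (F_nt / φF_nv) f_rv = 1.3·620 − (620/(0.75·372))·99.97 = 583.8 MPa, capped at F_nt → F'_nt = 583.8 MPa.
R_n = F'_nt · A_b · n = 583.8 × 706.9 × 3 / 1000 = 1238 kN.
Design strength φR_n = 0.75 × 1238 = 929 kN.

929 kN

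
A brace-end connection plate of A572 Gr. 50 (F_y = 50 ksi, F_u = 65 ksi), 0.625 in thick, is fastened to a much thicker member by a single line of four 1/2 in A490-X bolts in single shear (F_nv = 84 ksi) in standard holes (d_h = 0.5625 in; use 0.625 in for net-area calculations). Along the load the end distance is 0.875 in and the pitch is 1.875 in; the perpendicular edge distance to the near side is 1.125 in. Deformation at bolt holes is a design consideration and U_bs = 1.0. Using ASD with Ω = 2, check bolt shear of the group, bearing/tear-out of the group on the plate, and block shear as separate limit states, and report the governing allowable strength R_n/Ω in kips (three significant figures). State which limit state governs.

33 kips (bolt shear governs)

Bolt shear: A_b = π·0.5²/4 = 0.1963 in²; R_n = 84 × 0.1963 × 4 × 1 = 65.97 kips → 65.97 / 2 = 33 kips.
Bearing: edge l_c = 0.5938, r_n = 28.95 kips; interior l_c = 1.312, r_n = 48.75 kips; R_n = 28.95 + 3·48.75 = 175.2 kips → 87.6 kips.
Block shear: A_gv = 4.062, A_nv = 2.695, A_nt = 0.5078 in²; R_n = min(0.6F_uA_nv, 0.6F_yA_gv) + U_bs·F_u·A_nt = 138.1 kips → 69.1 kips.
Bolt shear governs: 33 kips.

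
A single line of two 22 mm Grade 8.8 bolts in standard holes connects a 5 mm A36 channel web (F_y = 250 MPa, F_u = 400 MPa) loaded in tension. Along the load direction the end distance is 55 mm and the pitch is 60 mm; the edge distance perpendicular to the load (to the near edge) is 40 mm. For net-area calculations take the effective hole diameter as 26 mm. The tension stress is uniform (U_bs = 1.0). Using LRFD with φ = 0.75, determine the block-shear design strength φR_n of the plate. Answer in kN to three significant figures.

105 kN

Shear plane L_v = 55 + 1·60 = 115 mm; A_gv = 115 × 5 = 575 mm².
A_nv = (115 − 1.5·26) × 5 = 380 mm².
A_nt = (40 − 0.5·26) × 5 = 135 mm².
0.6 F_u A_nv = 91.2 kN; 0.6 F_y A_gv = 86.25 kN → shear yielding governs the shear term.
R_n = 86.25 + 1.0 × 400 × 135 / 1000 = 140.2 kN.
Design strength φR_n = 0.75 × 140.2 = 105 kN.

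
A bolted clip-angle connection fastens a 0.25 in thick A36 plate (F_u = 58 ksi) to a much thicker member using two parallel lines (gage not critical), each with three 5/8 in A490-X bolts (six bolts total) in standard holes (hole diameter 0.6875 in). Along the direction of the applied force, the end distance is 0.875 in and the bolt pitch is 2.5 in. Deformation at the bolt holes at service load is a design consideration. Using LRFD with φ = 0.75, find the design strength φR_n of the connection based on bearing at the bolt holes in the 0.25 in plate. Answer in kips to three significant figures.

Per bolt r_n = 1.2 l_c t F_u ≤ 2.4 d t F_u; upper limit = 2.4 × 0.625 × 0.25 × 58 = 21.75 kips.
Edge bolt: l_c = 0.875 − 0.6875/2 = 0.5312 in → 1.2 × 0.5312 × 0.25 × 58 = 9.244 → r_n = 9.244 kips.
Interior bolts: l_c = 2.5 − 0.6875 = 1.812 in → 1.2 × 1.812 × 0.25 × 58 = 31.54 → r_n = 21.75 kips.
R_n = 2 × 9.244 + 4 × 21.75 = 105.5 kips.
Design strength φR_n = 0.75 × 105.5 = 79.1 kips.

79.1 kips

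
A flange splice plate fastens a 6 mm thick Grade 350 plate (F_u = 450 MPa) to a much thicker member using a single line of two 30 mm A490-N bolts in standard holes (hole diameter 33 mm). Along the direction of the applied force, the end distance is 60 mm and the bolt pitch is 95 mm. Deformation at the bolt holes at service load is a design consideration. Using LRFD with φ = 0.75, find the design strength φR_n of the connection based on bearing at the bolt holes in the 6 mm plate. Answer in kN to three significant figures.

252 kN

Per bolt r_n = 1.2 l_c t F_u ≤ 2.4 d t F_u; upper limit = 2.4 × 30 × 6 × 450 / 1000 = 194.4 kN.
Edge bolt: l_c = 60 − 33/2 = 43.5 mm → 1.2 × 43.5 × 6 × 450 / 1000 = 140.9 → r_n = 140.9 kN.
Interior bolts: l_c = 95 − 33 = 62 mm → 1.2 × 62 × 6 × 450 / 1000 = 200.9 → r_n = 194.4 kN.
R_n = 1 × 140.9 + 1 × 194.4 = 335.3 kN.
Design strength φR_n = 0.75 × 335.3 = 252 kN.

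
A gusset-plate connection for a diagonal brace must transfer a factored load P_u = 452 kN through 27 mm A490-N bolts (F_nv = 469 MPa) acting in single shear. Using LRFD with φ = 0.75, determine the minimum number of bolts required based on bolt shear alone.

A_b = π·27²/4 = 572.6 mm².
Per-bolt design strength φR_n = 0.75 × 469 × 572.6 × 1 / 1000 = 201.4 kN.
n ≥ 452 / 201.4 = 2.244 → use 3 bolts.

3 bolts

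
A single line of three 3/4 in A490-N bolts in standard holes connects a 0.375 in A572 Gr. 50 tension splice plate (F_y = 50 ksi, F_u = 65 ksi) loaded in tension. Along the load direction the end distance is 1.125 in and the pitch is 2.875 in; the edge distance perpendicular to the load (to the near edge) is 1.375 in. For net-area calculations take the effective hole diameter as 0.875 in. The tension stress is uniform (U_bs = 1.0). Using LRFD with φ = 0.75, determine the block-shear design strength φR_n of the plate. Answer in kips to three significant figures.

Shear plane L_v = 1.125 + 2·2.875 = 6.875 in; A_gv = 6.875 × 0.375 = 2.578 in².
A_nv = (6.875 − 2.5·0.875) × 0.375 = 1.758 in².
A_nt = (1.375 − 0.5·0.875) × 0.375 = 0.3516 in².
0.6 F_u A_nv = 68.55 kips; 0.6 F_y A_gv = 77.34 kips → shear rupture governs the shear term.
R_n = 68.55 + 1.0 × 65 × 0.3516 = 91.41 kips.
Design strength φR_n = 0.75 × 91.41 = 68.6 kips.

68.6 kips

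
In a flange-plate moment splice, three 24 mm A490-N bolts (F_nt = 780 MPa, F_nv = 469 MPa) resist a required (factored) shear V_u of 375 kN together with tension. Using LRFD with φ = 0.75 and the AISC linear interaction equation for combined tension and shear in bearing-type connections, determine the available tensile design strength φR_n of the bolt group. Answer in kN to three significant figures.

408 kN

A_b = π·24²/4 = 452.4 mm²; f_rv = 375 × 1000 / (3 × 452.4) = 276.3 MPa.
F'_nt = 1.3 F_nt − (F_nt / φF_nv) f_rv = 1.3·780 − (780/(0.75·469))·276.3 = 401.3 MPa, capped at F_nt → F'_nt = 401.3 MPa.
R_n = F'_nt · A_b · n = 401.3 × 452.4 × 3 / 1000 = 544.6 kN.
Design strength φR_n = 0.75 × 544.6 = 408 kN.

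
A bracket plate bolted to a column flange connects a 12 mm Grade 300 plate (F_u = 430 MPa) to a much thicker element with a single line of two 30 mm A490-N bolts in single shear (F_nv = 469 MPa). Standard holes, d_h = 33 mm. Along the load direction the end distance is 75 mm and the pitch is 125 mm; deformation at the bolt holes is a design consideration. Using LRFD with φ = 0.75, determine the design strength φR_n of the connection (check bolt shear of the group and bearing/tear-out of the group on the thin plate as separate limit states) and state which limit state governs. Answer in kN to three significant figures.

Bolt shear: A_b = π·30²/4 = 706.9 mm²; R_n = 469 × 706.9 × 2 × 1 / 1000 = 663 kN → 0.75 × 663 = 497 kN.
Bearing (1.2 l_c t F_u ≤ 2.4 d t F_u): upper limit = 2.4·30·12·430 / 1000 = 371.5 kN.
  Edge l_c = 75 − 33/2 = 58.5 → r_n = 362.2 kN; interior l_c = 125 − 33 = 92 → r_n = 371.5 kN.
  R_n,bearing = 1·362.2 + 1·371.5 = 733.8 kN → 0.75 × 733.8 = 550 kN.
Bolt shear governs: 497 kN.

497 kN (bolt shear governs)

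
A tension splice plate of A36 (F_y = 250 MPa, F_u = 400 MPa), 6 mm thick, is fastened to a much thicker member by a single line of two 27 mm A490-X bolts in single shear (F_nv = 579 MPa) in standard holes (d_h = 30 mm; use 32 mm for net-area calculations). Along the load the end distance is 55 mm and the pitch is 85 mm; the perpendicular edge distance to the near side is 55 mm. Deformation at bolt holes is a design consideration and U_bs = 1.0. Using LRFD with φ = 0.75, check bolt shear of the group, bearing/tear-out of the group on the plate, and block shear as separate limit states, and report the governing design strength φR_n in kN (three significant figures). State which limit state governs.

Bolt shear: A_b = π·27²/4 = 572.6 mm²; R_n = 579 × 572.6 × 2 × 1 / 1000 = 663 kN → 0.75 × 663 = 497 kN.
Bearing: edge l_c = 40, r_n = 115.2 kN; interior l_c = 55, r_n = 155.5 kN; R_n = 115.2 + 1·155.5 = 270.7 kN → 203 kN.
Block shear: A_gv = 840, A_nv = 552, A_nt = 234 mm²; R_n = min(0.6F_uA_nv, 0.6F_yA_gv) + U_bs·F_u·A_nt = 219.6 kN → 165 kN.
Block shear governs: 165 kN.

165 kN (block shear governs)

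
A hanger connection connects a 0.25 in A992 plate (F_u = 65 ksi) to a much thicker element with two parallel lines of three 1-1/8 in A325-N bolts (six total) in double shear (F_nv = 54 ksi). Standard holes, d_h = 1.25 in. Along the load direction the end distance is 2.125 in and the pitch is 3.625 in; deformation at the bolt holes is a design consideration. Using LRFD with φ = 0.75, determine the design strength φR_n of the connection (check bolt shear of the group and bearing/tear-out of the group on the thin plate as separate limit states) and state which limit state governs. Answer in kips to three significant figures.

175 kips (bearing governs)

Bolt shear: A_b = π·1.125²/4 = 0.994 in²; R_n = 54 × 0.994 × 6 × 2 = 644.1 kips → 0.75 × 644.1 = 483 kips.
Bearing (1.2 l_c t F_u ≤ 2.4 d t F_u): upper limit = 2.4·1.125·0.25·65 = 43.87 kips.
  Edge l_c = 2.125 − 1.25/2 = 1.5 → r_n = 29.25 kips; interior l_c = 3.625 − 1.25 = 2.375 → r_n = 43.87 kips.
  R_n,bearing = 2·29.25 + 4·43.87 = 234 kips → 0.75 × 234 = 175 kips.
Bearing governs: 175 kips.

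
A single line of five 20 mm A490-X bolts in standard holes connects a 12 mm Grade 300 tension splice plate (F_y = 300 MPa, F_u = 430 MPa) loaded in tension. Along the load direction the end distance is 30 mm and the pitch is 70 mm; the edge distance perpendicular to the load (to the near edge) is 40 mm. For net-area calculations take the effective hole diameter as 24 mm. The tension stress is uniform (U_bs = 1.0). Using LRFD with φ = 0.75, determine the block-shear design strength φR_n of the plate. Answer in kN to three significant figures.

577 kN

Shear plane L_v = 30 + 4·70 = 310 mm; A_gv = 310 × 12 = 3720 mm².
A_nv = (310 − 4.5·24) × 12 = 2424 mm².
A_nt = (40 − 0.5·24) × 12 = 336 mm².
0.6 F_u A_nv = 625.4 kN; 0.6 F_y A_gv = 669.6 kN → shear rupture governs the shear term.
R_n = 625.4 + 1.0 × 430 × 336 / 1000 = 769.9 kN.
Design strength φR_n = 0.75 × 769.9 = 577 kN.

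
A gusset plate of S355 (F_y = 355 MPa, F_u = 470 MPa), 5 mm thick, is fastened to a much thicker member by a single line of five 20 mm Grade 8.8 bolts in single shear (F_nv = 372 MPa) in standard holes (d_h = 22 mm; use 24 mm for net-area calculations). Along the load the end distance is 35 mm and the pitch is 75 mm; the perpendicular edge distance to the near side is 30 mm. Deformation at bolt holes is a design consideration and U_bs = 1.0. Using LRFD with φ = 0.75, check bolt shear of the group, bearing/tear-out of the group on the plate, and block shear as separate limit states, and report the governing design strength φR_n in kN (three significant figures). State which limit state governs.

272 kN (block shear governs)

Bolt shear: A_b = π·20²/4 = 314.2 mm²; R_n = 372 × 314.2 × 5 × 1 / 1000 = 584.3 kN → 0.75 × 584.3 = 438 kN.
Bearing: edge l_c = 24, r_n = 67.68 kN; interior l_c = 53, r_n = 112.8 kN; R_n = 67.68 + 4·112.8 = 518.9 kN → 389 kN.
Block shear: A_gv = 1675, A_nv = 1135, A_nt = 90 mm²; R_n = min(0.6F_uA_nv, 0.6F_yA_gv) + U_bs·F_u·A_nt = 362.4 kN → 272 kN.
Block shear governs: 272 kN.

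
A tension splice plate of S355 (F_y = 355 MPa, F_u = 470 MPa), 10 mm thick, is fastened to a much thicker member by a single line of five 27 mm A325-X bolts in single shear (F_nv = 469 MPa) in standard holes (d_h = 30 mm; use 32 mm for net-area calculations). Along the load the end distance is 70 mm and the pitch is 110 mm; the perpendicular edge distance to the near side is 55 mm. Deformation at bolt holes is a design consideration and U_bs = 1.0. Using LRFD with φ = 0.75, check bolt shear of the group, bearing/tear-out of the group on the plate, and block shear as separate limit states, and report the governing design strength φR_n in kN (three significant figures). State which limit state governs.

Bolt shear: A_b = π·27²/4 = 572.6 mm²; R_n = 469 × 572.6 × 5 × 1 / 1000 = 1343 kN → 0.75 × 1343 = 1010 kN.
Bearing: edge l_c = 55, r_n = 304.6 kN; interior l_c = 80, r_n = 304.6 kN; R_n = 304.6 + 4·304.6 = 1523 kN → 1140 kN.
Block shear: A_gv = 5100, A_nv = 3660, A_nt = 390 mm²; R_n = min(0.6F_uA_nv, 0.6F_yA_gv) + U_bs·F_u·A_nt = 1215 kN → 912 kN.
Block shear governs: 912 kN.

912 kN (block shear governs)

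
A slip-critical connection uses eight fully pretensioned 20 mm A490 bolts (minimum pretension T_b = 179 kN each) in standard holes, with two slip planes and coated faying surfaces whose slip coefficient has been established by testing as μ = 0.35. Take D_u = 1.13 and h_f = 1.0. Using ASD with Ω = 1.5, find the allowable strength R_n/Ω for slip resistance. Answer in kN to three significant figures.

R_n = μ · D_u · h_f · T_b · n_s · n_b = 0.35 × 1.13 × 1.0 × 179 × 2 × 8 = 1133 kN.
Allowable strength R_n/Ω = 1133 / 1.5 = 755 kN.

755 kN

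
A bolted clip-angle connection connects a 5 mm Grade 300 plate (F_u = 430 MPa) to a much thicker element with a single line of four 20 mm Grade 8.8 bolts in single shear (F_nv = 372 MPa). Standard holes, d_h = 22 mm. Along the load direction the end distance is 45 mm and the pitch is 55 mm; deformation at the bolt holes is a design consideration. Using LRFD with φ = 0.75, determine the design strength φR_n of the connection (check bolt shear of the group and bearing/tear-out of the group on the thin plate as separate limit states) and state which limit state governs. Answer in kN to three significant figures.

257 kN (bearing governs)

Bolt shear: A_b = π·20²/4 = 314.2 mm²; R_n = 372 × 314.2 × 4 × 1 / 1000 = 467.5 kN → 0.75 × 467.5 = 351 kN.
Bearing (1.2 l_c t F_u ≤ 2.4 d t F_u): upper limit = 2.4·20·5·430 / 1000 = 103.2 kN.
  Edge l_c = 45 − 22/2 = 34 → r_n = 87.72 kN; interior l_c = 55 − 22 = 33 → r_n = 85.14 kN.
  R_n,bearing = 1·87.72 + 3·85.14 = 343.1 kN → 0.75 × 343.1 = 257 kN.
Bearing governs: 257 kN.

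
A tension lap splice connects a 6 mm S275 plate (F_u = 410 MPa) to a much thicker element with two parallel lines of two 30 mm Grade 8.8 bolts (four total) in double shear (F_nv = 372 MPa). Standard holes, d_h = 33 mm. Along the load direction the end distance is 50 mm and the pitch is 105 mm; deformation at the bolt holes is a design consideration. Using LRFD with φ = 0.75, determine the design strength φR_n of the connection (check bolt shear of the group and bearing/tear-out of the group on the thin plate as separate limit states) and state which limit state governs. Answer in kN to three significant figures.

Bolt shear: A_b = π·30²/4 = 706.9 mm²; R_n = 372 × 706.9 × 4 × 2 / 1000 = 2104 kN → 0.75 × 2104 = 1580 kN.
Bearing (1.2 l_c t F_u ≤ 2.4 d t F_u): upper limit = 2.4·30·6·410 / 1000 = 177.1 kN.
  Edge l_c = 50 − 33/2 = 33.5 → r_n = 98.89 kN; interior l_c = 105 − 33 = 72 → r_n = 177.1 kN.
  R_n,bearing = 2·98.89 + 2·177.1 = 552 kN → 0.75 × 552 = 414 kN.
Bearing governs: 414 kN.

414 kN (bearing governs)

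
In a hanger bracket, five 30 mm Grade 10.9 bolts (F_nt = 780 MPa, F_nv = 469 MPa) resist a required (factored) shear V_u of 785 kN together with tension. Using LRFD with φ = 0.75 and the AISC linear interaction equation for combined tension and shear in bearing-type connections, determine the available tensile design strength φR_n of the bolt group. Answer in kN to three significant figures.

1380 kN

A_b = π·30²/4 = 706.9 mm²; f_rv = 785 × 1000 / (5 × 706.9) = 222.1 MPa.
F'_nt = 1.3 F_nt − (F_nt / φF_nv) f_rv = 1.3·780 − (780/(0.75·469))·222.1 = 521.5 MPa, capped at F_nt → F'_nt = 521.5 MPa.
R_n = F'_nt · A_b · n = 521.5 × 706.9 × 5 / 1000 = 1843 kN.
Design strength φR_n = 0.75 × 1843 = 1380 kN.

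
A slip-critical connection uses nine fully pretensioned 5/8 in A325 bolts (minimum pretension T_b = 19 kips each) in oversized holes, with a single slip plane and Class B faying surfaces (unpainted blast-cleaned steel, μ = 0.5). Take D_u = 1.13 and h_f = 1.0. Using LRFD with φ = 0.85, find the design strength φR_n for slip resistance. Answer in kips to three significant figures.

82.1 kips

R_n = μ · D_u · h_f · T_b · n_s · n_b = 0.5 × 1.13 × 1.0 × 19 × 1 × 9 = 96.61 kips.
Design strength φR_n = 0.85 × 96.61 = 82.1 kips.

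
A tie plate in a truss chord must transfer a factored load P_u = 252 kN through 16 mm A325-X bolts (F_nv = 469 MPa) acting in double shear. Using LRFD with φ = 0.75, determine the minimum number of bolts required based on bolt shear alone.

A_b = π·16²/4 = 201.1 mm².
Per-bolt design strength φR_n = 0.75 × 469 × 201.1 × 2 / 1000 = 141.4 kN.
n ≥ 252 / 141.4 = 1.782 → use 2 bolts.

2 bolts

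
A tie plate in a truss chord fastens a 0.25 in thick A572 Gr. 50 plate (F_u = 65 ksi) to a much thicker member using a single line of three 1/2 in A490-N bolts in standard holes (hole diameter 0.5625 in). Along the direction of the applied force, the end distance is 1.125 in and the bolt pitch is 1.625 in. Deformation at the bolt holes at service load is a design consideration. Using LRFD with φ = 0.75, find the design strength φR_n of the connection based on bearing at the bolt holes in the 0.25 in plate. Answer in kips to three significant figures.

Per bolt r_n = 1.2 l_c t F_u ≤ 2.4 d t F_u; upper limit = 2.4 × 0.5 × 0.25 × 65 = 19.5 kips.
Edge bolt: l_c = 1.125 − 0.5625/2 = 0.8438 in → 1.2 × 0.8438 × 0.25 × 65 = 16.45 → r_n = 16.45 kips.
Interior bolts: l_c = 1.625 − 0.5625 = 1.062 in → 1.2 × 1.062 × 0.25 × 65 = 20.72 → r_n = 19.5 kips.
R_n = 1 × 16.45 + 2 × 19.5 = 55.45 kips.
Design strength φR_n = 0.75 × 55.45 = 41.6 kips.

41.6 kips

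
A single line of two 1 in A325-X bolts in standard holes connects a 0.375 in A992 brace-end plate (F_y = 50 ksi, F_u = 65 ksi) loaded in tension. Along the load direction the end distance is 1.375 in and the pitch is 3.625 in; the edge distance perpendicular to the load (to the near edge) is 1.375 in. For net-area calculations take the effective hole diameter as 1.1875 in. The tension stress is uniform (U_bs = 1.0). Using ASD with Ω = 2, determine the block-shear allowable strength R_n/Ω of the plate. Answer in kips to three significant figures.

Shear plane L_v = 1.375 + 1·3.625 = 5 in; A_gv = 5 × 0.375 = 1.875 in².
A_nv = (5 − 1.5·1.1875) × 0.375 = 1.207 in².
A_nt = (1.375 − 0.5·1.1875) × 0.375 = 0.293 in².
0.6 F_u A_nv = 47.07 kips; 0.6 F_y A_gv = 56.25 kips → shear rupture governs the shear term.
R_n = 47.07 + 1.0 × 65 × 0.293 = 66.12 kips.
Allowable strength R_n/Ω = 66.12 / 2 = 33.1 kips.

33.1 kips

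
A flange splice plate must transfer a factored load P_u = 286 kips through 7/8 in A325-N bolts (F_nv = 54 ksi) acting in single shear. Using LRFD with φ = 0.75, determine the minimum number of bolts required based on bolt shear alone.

A_b = π·0.875²/4 = 0.6013 in².
Per-bolt design strength φR_n = 0.75 × 54 × 0.6013 × 1 = 24.35 kips.
n ≥ 286 / 24.35 = 11.74 → use 12 bolts.

12 bolts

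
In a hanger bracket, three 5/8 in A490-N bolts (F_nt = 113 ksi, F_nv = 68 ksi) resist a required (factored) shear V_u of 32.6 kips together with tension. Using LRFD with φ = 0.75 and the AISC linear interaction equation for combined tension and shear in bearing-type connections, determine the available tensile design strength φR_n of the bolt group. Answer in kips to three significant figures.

A_b = π·0.625²/4 = 0.3068 in²; f_rv = 32.6 / (3 × 0.3068) = 35.42 ksi.
F'_nt = 1.3 F_nt − (F_nt / φF_nv) f_rv = 1.3·113 − (113/(0.75·68))·35.42 = 68.42 ksi, capped at F_nt → F'_nt = 68.42 ksi.
R_n = F'_nt · A_b · n = 68.42 × 0.3068 × 3 = 62.97 kips.
Design strength φR_n = 0.75 × 62.97 = 47.2 kips.

47.2 kips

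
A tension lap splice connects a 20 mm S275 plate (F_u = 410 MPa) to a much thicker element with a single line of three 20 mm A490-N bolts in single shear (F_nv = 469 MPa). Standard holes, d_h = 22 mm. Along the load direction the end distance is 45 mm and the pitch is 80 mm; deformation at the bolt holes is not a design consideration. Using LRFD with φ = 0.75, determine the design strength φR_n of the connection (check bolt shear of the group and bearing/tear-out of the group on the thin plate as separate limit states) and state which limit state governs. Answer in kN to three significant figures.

Bolt shear: A_b = π·20²/4 = 314.2 mm²; R_n = 469 × 314.2 × 3 × 1 / 1000 = 442 kN → 0.75 × 442 = 332 kN.
Bearing (1.5 l_c t F_u ≤ 3.0 d t F_u): upper limit = 3.0·20·20·410 / 1000 = 492 kN.
  Edge l_c = 45 − 22/2 = 34 → r_n = 418.2 kN; interior l_c = 80 − 22 = 58 → r_n = 492 kN.
  R_n,bearing = 1·418.2 + 2·492 = 1402 kN → 0.75 × 1402 = 1050 kN.
Bolt shear governs: 332 kN.

332 kN (bolt shear governs)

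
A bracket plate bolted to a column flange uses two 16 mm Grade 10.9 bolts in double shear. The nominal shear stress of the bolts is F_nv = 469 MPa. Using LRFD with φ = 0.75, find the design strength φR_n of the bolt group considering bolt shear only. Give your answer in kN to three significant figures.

283 kN

A_b = π × 16² / 4 = 201.1 mm².
R_n = F_nv · A_b · n · n_s = 469 × 201.1 × 2 × 2 / 1000 = 377.2 kN.
Design strength φR_n = 0.75 × 377.2 = 283 kN.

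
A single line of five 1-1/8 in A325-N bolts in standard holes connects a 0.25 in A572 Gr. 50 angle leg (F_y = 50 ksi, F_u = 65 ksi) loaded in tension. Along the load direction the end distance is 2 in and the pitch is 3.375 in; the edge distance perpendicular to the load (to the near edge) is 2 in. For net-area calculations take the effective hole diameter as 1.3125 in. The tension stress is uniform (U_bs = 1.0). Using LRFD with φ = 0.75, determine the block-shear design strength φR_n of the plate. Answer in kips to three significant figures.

86.5 kips

Shear plane L_v = 2 + 4·3.375 = 15.5 in; A_gv = 15.5 × 0.25 = 3.875 in².
A_nv = (15.5 − 4.5·1.3125) × 0.25 = 2.398 in².
A_nt = (2 − 0.5·1.3125) × 0.25 = 0.3359 in².
0.6 F_u A_nv = 93.54 kips; 0.6 F_y A_gv = 116.2 kips → shear rupture governs the shear term.
R_n = 93.54 + 1.0 × 65 × 0.3359 = 115.4 kips.
Design strength φR_n = 0.75 × 115.4 = 86.5 kips.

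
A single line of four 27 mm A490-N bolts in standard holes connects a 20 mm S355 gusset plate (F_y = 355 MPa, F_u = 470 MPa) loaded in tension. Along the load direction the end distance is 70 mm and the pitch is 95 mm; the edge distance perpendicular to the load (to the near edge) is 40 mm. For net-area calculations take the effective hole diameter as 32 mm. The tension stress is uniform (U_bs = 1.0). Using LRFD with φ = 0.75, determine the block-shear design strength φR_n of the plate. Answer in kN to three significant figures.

1200 kN

Shear plane L_v = 70 + 3·95 = 355 mm; A_gv = 355 × 20 = 7100 mm².
A_nv = (355 − 3.5·32) × 20 = 4860 mm².
A_nt = (40 − 0.5·32) × 20 = 480 mm².
0.6 F_u A_nv = 1371 kN; 0.6 F_y A_gv = 1512 kN → shear rupture governs the shear term.
R_n = 1371 + 1.0 × 470 × 480 / 1000 = 1596 kN.
Design strength φR_n = 0.75 × 1596 = 1200 kN.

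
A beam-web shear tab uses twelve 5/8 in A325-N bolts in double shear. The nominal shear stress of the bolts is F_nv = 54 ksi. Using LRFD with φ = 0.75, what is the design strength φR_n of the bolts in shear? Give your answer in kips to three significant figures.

298 kips

A_b = π × 0.625² / 4 = 0.3068 in².
R_n = F_nv · A_b · n · n_s = 54 × 0.3068 × 12 × 2 = 397.6 kips.
Design strength φR_n = 0.75 × 397.6 = 298 kips.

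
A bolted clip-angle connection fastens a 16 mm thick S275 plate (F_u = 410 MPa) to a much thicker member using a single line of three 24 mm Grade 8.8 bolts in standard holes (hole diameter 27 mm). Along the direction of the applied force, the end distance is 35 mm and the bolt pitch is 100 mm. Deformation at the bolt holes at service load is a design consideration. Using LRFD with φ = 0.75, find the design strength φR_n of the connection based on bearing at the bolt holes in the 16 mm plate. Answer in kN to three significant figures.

694 kN

Per bolt r_n = 1.2 l_c t F_u ≤ 2.4 d t F_u; upper limit = 2.4 × 24 × 16 × 410 / 1000 = 377.9 kN.
Edge bolt: l_c = 35 − 27/2 = 21.5 mm → 1.2 × 21.5 × 16 × 410 / 1000 = 169.2 → r_n = 169.2 kN.
Interior bolts: l_c = 100 − 27 = 73 mm → 1.2 × 73 × 16 × 410 / 1000 = 574.7 → r_n = 377.9 kN.
R_n = 1 × 169.2 + 2 × 377.9 = 925 kN.
Design strength φR_n = 0.75 × 925 = 694 kN.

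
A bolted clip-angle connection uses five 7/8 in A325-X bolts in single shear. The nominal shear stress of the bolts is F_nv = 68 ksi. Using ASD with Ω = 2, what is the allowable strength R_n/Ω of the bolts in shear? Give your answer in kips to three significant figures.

A_b = π × 0.875² / 4 = 0.6013 in².
R_n = F_nv · A_b · n · n_s = 68 × 0.6013 × 5 × 1 = 204.4 kips.
Allowable strength R_n/Ω = 204.4 / 2 = 102 kips.

102 kips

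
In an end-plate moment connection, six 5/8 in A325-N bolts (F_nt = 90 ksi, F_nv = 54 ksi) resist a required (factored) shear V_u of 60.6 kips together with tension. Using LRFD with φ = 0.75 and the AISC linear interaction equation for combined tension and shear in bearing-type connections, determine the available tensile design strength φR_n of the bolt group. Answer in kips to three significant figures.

A_b = π·0.625²/4 = 0.3068 in²; f_rv = 60.6 / (6 × 0.3068) = 32.92 ksi.
F'_nt = 1.3 F_nt − (F_nt / φF_nv) f_rv = 1.3·90 − (90/(0.75·54))·32.92 = 43.84 ksi, capped at F_nt → F'_nt = 43.84 ksi.
R_n = F'_nt · A_b · n = 43.84 × 0.3068 × 6 = 80.7 kips.
Design strength φR_n = 0.75 × 80.7 = 60.5 kips.

60.5 kips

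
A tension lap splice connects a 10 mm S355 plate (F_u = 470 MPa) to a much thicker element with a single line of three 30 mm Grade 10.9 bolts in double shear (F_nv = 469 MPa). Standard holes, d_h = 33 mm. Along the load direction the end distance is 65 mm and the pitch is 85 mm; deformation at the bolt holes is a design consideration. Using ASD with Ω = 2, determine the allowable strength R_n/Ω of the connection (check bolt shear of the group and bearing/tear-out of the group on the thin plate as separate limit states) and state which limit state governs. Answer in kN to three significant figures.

Bolt shear: A_b = π·30²/4 = 706.9 mm²; R_n = 469 × 706.9 × 3 × 2 / 1000 = 1989 kN → 1989 / 2 = 995 kN.
Bearing (1.2 l_c t F_u ≤ 2.4 d t F_u): upper limit = 2.4·30·10·470 / 1000 = 338.4 kN.
  Edge l_c = 65 − 33/2 = 48.5 → r_n = 273.5 kN; interior l_c = 85 − 33 = 52 → r_n = 293.3 kN.
  R_n,bearing = 1·273.5 + 2·293.3 = 860.1 kN → 860.1 / 2 = 430 kN.
Bearing governs: 430 kN.

430 kN (bearing governs)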